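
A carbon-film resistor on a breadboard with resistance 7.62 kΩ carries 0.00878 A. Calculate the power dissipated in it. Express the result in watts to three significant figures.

0.587 W

Knowing I and R, the power is just I²R — no need to find V first.
P = (0.008780 A)² × 7620 Ω = 0.5874 W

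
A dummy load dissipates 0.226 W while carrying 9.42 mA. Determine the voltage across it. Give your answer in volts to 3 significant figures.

24.0 V

The two known quantities fix the third via V = P / I.
V = 0.226 / 0.009420 = 23.99 V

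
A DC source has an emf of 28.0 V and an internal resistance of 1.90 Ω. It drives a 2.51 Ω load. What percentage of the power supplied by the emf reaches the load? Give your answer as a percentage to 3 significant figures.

56.9 %

Efficiency is P_load / P_total. With a series r and R sharing the same I, P = I²R for each, so η = R/(R+r).
η = R / (R + r) = 2.51 / (2.51 + 1.90) = 0.5692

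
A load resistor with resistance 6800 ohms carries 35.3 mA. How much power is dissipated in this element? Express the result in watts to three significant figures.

8.47 W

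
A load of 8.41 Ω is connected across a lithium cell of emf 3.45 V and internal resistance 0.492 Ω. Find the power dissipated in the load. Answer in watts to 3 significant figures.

Load and internal resistance form a series loop — compute the loop current, then the load power via I²R.
I = ε / (r + R) = 3.45 / (0.492 + 8.41) = 0.3876 A
P_load = I² R = (0.3876)² × 8.41 = 1.263 W

1.26 W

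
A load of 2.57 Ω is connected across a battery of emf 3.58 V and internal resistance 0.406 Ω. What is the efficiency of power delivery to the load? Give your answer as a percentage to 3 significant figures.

86.4 %

The source delivers εI, of which I²R reaches the load and I²r is lost; since I is common, η = R/(R+r).
η = R / (R + r) = 2.57 / (2.57 + 0.406) = 0.8636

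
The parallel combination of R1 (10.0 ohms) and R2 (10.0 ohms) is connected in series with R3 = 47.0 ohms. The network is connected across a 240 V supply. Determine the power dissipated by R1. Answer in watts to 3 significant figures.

Collapse the R1‖R2 pair into one equivalent R_p; then R_p and R3 form a series string.
R_p = (10.0×10.0)/(10.0+10.0) = 5.000 Ω
R_total = R_p + 47.0 = 5.000 + 47.0 = 52.00 Ω
I = V / R_total = 240 / 52.00 = 4.615 A
Voltage across the parallel pair: V_p = I × R_p = 4.615 × 5.000 = 23.08 V
Use P = V²/R for R1 with V = V_p.
P_R1 = (23.08)² / 10.0 = 53.25 W

53.3 W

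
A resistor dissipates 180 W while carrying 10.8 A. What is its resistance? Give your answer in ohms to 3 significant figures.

From P = V I = I²R = V²/R, with the two given quantities we get R = P / I².
R = 180 / (10.80)² = 1.543 Ω

1.54 Ω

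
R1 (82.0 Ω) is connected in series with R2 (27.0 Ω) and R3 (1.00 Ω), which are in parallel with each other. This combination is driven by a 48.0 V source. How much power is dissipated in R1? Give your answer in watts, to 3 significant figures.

First combine the parallel branches into one equivalent R_p, then R1 + R_p is a series pair.
R_p = (27.0×1.00)/(27.0+1.00) = 0.9643 Ω
R_total = 82.0 + 0.9643 = 82.96 Ω
I = V / R_total = 48.0 / 82.96 = 0.5786 A
The full supply current passes through R1: P = I²R.
P_R1 = (0.5786)² × 82.0 = 27.45 W

27.4 W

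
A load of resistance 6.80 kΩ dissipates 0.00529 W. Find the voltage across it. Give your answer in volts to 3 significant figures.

6.00 V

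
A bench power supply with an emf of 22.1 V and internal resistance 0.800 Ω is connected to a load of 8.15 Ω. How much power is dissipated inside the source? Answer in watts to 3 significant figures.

4.88 W

The internal resistance carries the same current as the load; P_int = I²r.
I = ε / (r + R) = 22.1 / (0.800 + 8.15) = 2.469 A
P_int = I² r = (2.469)² × 0.800 = 4.878 W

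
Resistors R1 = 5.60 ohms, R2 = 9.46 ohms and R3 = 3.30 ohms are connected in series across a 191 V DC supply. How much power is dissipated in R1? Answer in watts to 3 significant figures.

606 W

Every series element carries the same I. Get I from the total resistance, then P = I² × R1.
R_total = 5.60 + 9.46 + 3.30 = 18.36 Ω
I = V / R_total = 191 / 18.36 = 10.40 A
P_R1 = I² × R1 = (10.40)² × 5.60 = 606.1 W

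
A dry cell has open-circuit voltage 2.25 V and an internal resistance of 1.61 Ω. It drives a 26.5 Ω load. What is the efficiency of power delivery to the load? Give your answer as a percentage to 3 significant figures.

94.3 %

Efficiency is P_load / P_total. With a series r and R sharing the same I, P = I²R for each, so η = R/(R+r).
η = R / (R + r) = 26.5 / (26.5 + 1.61) = 0.9427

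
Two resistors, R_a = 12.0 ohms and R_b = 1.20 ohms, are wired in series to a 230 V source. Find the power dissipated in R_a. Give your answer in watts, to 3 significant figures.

Series elements share the same current, so find I first, then use P = I²R.
R_total = 12.0 + 1.20 = 13.20 Ω
I = V / R_total = 230 / 13.20 = 17.42 A
P_R_a = I² × R_a = (17.42)² × 12.0 = 3643 W

3640 W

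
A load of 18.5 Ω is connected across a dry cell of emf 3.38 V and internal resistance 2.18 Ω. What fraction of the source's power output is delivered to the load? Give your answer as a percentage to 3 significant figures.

Both r and R carry the same current, so the power split is just the resistance split: η = R/(R+r).
η = R / (R + r) = 18.5 / (18.5 + 2.18) = 0.8946

89.5 %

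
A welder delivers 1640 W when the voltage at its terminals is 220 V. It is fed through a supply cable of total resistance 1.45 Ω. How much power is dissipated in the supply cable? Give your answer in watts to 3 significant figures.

The supply cable and load are in series, so the same current flows in both; the loss is I²R_line.
I = P / V = 1640 / 220 = 7.455 A through the supply cable.
P_line = I² R_line = (7.455)² × 1.45 = 80.58 W

80.6 W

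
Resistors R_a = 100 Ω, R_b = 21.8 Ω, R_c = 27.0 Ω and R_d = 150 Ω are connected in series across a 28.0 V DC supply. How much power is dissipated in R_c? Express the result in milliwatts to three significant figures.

In a series string the same current flows through every resistor — find that current, then P = I²R for the one we want.
R_total = 100 + 21.8 + 27.0 + 150 = 298.8 Ω
I = V / R_total = 28.0 / 298.8 = 0.09371 A
P_R_c = I² × R_c = (0.09371)² × 27.0 = 0.2371 W

237 mW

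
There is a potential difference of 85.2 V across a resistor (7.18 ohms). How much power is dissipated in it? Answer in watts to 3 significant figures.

1010 W

V and R are stated; P = V²/R avoids computing the current.
P = (85.2 V)² / 7.18 Ω = 1011 W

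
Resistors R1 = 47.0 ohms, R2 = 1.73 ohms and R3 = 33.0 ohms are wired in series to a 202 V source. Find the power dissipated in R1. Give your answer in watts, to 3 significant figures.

Every series element carries the same I. Get I from the total resistance, then P = I² × R1.
R_total = 47.0 + 1.73 + 33.0 = 81.73 Ω
I = V / R_total = 202 / 81.73 = 2.472 A
P_R1 = I² × R1 = (2.472)² × 47.0 = 287.1 W

287 W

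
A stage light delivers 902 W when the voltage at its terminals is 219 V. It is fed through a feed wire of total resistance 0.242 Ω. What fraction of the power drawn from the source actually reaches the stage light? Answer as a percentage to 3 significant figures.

I = P / V = 902 / 219 = 4.119 A through the feed wire.
P_line = I² R_line = (4.119)² × 0.242 = 4.105 W
P_source = P_load + P_line = 902.0 + 4.105 = 906.1 W
η = P_load / P_source = 902.0 / 906.1 = 0.9955

99.5 %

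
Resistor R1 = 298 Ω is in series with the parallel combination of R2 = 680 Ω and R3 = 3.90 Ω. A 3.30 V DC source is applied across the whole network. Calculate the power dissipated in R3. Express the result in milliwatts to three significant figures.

0.461 mW

Reduce the parallel pair to R_p first; the network is then a simple series string.
R_p = (680×3.90)/(680+3.90) = 3.878 Ω
R_total = 298 + 3.878 = 301.9 Ω
I = V / R_total = 3.30 / 301.9 = 0.01093 A
Voltage across the parallel pair: V_p = I × R_p = 0.01093 × 3.878 = 0.04239 V
With V_p across R3, its power is V_p²/R3.
P_R3 = (0.04239)² / 3.90 = 0.0004607 W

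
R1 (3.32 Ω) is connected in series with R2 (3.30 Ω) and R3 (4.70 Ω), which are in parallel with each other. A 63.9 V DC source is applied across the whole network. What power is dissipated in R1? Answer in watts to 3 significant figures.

First combine the parallel branches into one equivalent R_p, then R1 + R_p is a series pair.
R_p = (3.30×4.70)/(3.30+4.70) = 1.939 Ω
R_total = 3.32 + 1.939 = 5.259 Ω
I = V / R_total = 63.9 / 5.259 = 12.15 A
The full supply current passes through R1: P = I²R.
P_R1 = (12.15)² × 3.32 = 490.2 W

490 W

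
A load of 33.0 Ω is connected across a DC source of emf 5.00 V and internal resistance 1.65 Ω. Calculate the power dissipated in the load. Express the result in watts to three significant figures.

With r and R in series, I = ε/(r+R); the load dissipates I²R.
I = ε / (r + R) = 5.00 / (1.65 + 33.0) = 0.1443 A
P_load = I² R = (0.1443)² × 33.0 = 0.6871 W

0.687 W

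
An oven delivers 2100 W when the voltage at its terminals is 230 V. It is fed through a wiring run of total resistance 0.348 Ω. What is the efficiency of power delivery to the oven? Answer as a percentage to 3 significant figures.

98.6 %

I = P / V = 2100 / 230 = 9.130 A through the wiring run.
P_line = I² R_line = (9.130)² × 0.348 = 29.01 W
P_source = P_load + P_line = 2100 + 29.01 = 2129 W
η = P_load / P_source = 2100 / 2129 = 0.9864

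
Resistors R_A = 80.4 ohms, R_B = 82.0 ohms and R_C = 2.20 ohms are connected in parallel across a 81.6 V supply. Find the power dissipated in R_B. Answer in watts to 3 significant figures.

81.2 W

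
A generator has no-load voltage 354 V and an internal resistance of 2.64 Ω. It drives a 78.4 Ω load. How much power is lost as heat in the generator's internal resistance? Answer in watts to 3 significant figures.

50.4 W

r is in series with the load, so it carries the full circuit current — the loss in it is I²r.
I = ε / (r + R) = 354 / (2.64 + 78.4) = 4.368 A
P_int = I² r = (4.368)² × 2.64 = 50.37 W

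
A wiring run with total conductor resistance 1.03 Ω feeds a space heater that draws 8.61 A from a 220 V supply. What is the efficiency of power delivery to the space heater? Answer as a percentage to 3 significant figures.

96.0 %

The wiring run carries the full 8.61 A.
P_line = I² R_line = (8.610)² × 1.03 = 76.36 W
P_source = V I = 220 × 8.610 = 1894 W; P_load = 1818 W
η = P_load / P_source = 1818 / 1894 = 0.9597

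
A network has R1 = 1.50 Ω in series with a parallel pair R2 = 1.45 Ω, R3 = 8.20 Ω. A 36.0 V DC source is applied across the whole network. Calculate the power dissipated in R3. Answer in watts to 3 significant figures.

32.1 W

Collapse R2‖R3 to a single equivalent, reducing the network to two series elements.
R_p = (1.45×8.20)/(1.45+8.20) = 1.232 Ω
R_total = 1.50 + 1.232 = 2.732 Ω
I = V / R_total = 36.0 / 2.732 = 13.18 A
Voltage across the parallel pair: V_p = I × R_p = 13.18 × 1.232 = 16.24 V
With V_p across R3, its power is V_p²/R3.
P_R3 = (16.24)² / 8.20 = 32.14 W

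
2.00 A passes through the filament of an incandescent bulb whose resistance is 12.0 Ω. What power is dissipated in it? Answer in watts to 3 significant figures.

48.0 W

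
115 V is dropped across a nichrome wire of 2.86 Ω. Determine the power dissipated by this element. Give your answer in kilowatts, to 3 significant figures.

With V across and R both known, P = V²/R gives the dissipation directly.
P = (115 V)² / 2.86 Ω = 4624 W

4.62 kW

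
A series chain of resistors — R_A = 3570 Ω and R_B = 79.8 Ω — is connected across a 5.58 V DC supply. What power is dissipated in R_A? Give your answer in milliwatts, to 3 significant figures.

8.34 mW

Since the resistors are in series they all carry the loop current I = V/R_total; the power in any one is I²R.
R_total = 3570 + 79.8 = 3650 Ω
I = V / R_total = 5.58 / 3650 = 0.001529 A
P_R_A = I² × R_A = (0.001529)² × 3570 = 0.008344 W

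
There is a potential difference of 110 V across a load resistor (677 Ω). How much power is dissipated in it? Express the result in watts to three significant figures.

17.9 W

With V across and R both known, P = V²/R gives the dissipation directly.
P = (110 V)² / 677 Ω = 17.87 W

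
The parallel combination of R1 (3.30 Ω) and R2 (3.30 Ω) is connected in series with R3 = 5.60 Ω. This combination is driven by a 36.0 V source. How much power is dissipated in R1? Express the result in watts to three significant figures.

20.3 W

Collapse the R1‖R2 pair into one equivalent R_p; then R_p and R3 form a series string.
R_p = (3.30×3.30)/(3.30+3.30) = 1.650 Ω
R_total = R_p + 5.60 = 1.650 + 5.60 = 7.250 Ω
I = V / R_total = 36.0 / 7.250 = 4.966 A
Voltage across the parallel pair: V_p = I × R_p = 4.966 × 1.650 = 8.193 V
R1 has V_p across it, so P = V_p²/R1.
P_R1 = (8.193)² / 3.30 = 20.34 W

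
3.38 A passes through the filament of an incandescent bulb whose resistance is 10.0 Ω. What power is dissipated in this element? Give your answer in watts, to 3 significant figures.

114 W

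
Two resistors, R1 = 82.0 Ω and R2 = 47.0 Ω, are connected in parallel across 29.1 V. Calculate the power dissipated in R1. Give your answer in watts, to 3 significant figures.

10.3 W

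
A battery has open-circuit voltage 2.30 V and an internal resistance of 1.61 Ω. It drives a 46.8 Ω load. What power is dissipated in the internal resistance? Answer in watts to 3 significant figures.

The source's internal resistance is just another series element carrying I; its dissipation is I²r.
I = ε / (r + R) = 2.30 / (1.61 + 46.8) = 0.04751 A
P_int = I² r = (0.04751)² × 1.61 = 0.003634 W

0.00363 W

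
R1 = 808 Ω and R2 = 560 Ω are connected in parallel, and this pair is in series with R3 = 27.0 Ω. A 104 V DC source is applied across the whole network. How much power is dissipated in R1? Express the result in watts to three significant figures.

11.4 W

Reduce the parallel combination to a single R_p; the circuit then becomes R_p in series with the remaining resistor.
R_p = (808×560)/(808+560) = 330.8 Ω
R_total = R_p + 27.0 = 330.8 + 27.0 = 357.8 Ω
I = V / R_total = 104 / 357.8 = 0.2907 A
Voltage across the parallel pair: V_p = I × R_p = 0.2907 × 330.8 = 96.15 V
R1 has V_p across it, so P = V_p²/R1.
P_R1 = (96.15)² / 808 = 11.44 W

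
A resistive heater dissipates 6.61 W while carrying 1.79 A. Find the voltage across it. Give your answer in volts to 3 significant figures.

3.69 V

The two known quantities fix the third via V = P / I.
V = 6.61 / 1.790 = 3.693 V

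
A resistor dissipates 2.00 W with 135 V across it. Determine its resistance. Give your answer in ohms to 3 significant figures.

9110 Ω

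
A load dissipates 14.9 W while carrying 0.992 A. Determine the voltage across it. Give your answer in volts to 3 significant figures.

15.0 V

Rearranging the power relation for the two known quantities gives V = P / I.
V = 14.9 / 0.9920 = 15.02 V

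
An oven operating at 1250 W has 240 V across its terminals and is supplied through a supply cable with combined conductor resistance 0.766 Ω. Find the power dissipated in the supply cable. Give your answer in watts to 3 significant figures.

20.8 W

The supply cable and load are in series, so the same current flows in both; the loss is I²R_line.
I = P / V = 1250 / 240 = 5.208 A through the supply cable.
P_line = I² R_line = (5.208)² × 0.766 = 20.78 W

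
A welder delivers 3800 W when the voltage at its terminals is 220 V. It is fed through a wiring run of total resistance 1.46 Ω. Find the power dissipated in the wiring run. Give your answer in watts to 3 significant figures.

436 W

Line loss is just I²R for the cable — we know both I and R_line directly.
I = P / V = 3800 / 220 = 17.27 A through the wiring run.
P_line = I² R_line = (17.27)² × 1.46 = 435.6 W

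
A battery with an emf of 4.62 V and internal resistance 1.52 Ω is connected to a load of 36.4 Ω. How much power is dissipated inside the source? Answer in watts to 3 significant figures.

The internal resistance carries the same current as the load; P_int = I²r.
I = ε / (r + R) = 4.62 / (1.52 + 36.4) = 0.1218 A
P_int = I² r = (0.1218)² × 1.52 = 0.02256 W

0.0226 W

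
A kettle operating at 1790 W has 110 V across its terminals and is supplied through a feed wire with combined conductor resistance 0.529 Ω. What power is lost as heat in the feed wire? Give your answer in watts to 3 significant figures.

140 W

The feed wire and load are in series, so the same current flows in both; the loss is I²R_line.
I = P / V = 1790 / 110 = 16.27 A through the feed wire.
P_line = I² R_line = (16.27)² × 0.529 = 140.1 W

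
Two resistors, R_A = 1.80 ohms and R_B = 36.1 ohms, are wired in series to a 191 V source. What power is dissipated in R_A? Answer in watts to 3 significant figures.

45.7 W

Since the resistors are in series they all carry the loop current I = V/R_total; the power in any one is I²R.
R_total = 1.80 + 36.1 = 37.90 Ω
I = V / R_total = 191 / 37.90 = 5.040 A
P_R_A = I² × R_A = (5.040)² × 1.80 = 45.72 W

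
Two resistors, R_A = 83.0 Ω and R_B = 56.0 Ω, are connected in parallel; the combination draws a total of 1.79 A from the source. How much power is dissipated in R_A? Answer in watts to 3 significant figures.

Only the total current is stated, so first find the parallel equivalent to get the voltage across the combination.
1/R_eq = 1/83.0 + 1/56.0 ⇒ R_eq = 33.44 Ω
V = I_total × R_eq = 1.790 × 33.44 = 59.86 V
P_R_A = V² / R_A = (59.86)² / 83.0 = 43.16 W

43.2 W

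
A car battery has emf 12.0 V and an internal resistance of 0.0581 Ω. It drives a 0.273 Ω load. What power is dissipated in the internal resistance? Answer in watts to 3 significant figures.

The internal resistance carries the same current as the load; P_int = I²r.
I = ε / (r + R) = 12.0 / (0.0581 + 0.273) = 36.24 A
P_int = I² r = (36.24)² × 0.0581 = 76.32 W

76.3 W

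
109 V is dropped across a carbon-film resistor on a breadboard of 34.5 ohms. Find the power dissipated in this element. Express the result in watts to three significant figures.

V and R are stated; P = V²/R avoids computing the current.
P = (109 V)² / 34.5 Ω = 344.4 W

344 W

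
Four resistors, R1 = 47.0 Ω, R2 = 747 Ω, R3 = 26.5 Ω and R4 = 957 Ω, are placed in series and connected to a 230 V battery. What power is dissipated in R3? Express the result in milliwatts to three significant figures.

Every series element carries the same I. Get I from the total resistance, then P = I² × R3.
R_total = 47.0 + 747 + 26.5 + 957 = 1778 Ω
I = V / R_total = 230 / 1778 = 0.1294 A
P_R3 = I² × R3 = (0.1294)² × 26.5 = 0.4437 W

444 mW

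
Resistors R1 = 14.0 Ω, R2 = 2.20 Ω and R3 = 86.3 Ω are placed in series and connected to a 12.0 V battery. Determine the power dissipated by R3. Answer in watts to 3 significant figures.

1.18 W

Since the resistors are in series they all carry the loop current I = V/R_total; the power in any one is I²R.
R_total = 14.0 + 2.20 + 86.3 = 102.5 Ω
I = V / R_total = 12.0 / 102.5 = 0.1171 A
P_R3 = I² × R3 = (0.1171)² × 86.3 = 1.183 W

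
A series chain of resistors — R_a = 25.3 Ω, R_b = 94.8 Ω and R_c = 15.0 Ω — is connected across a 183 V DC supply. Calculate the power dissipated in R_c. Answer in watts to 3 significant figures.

27.5 W

Since the resistors are in series they all carry the loop current I = V/R_total; the power in any one is I²R.
R_total = 25.3 + 94.8 + 15.0 = 135.1 Ω
I = V / R_total = 183 / 135.1 = 1.355 A
P_R_c = I² × R_c = (1.355)² × 15.0 = 27.52 W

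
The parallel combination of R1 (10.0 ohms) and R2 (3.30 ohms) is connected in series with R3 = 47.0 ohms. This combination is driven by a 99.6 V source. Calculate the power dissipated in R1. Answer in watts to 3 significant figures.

2.49 W

First find R_p for the parallel pair, then treat R_p + R3 as a series loop.
R_p = (10.0×3.30)/(10.0+3.30) = 2.481 Ω
R_total = R_p + 47.0 = 2.481 + 47.0 = 49.48 Ω
I = V / R_total = 99.6 / 49.48 = 2.013 A
Voltage across the parallel pair: V_p = I × R_p = 2.013 × 2.481 = 4.994 V
Use P = V²/R for R1 with V = V_p.
P_R1 = (4.994)² / 10.0 = 2.494 W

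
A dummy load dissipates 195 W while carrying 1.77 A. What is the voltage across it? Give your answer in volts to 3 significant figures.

Inverting the appropriate power form: V = P / I.
V = 195 / 1.770 = 110.2 V

110 V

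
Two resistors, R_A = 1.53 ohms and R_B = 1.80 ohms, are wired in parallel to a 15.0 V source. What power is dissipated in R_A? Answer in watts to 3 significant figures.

147 W

The supply voltage appears across each parallel branch — just use P = V²/R_A.
P_R_A = V² / R_A = (15.0)² / 1.53 Ω = 147.1 W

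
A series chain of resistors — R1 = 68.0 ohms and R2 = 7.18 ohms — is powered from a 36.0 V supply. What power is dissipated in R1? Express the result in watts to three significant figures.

The current is common to all series resistors; compute it, then apply P = I²R for the target.
R_total = 68.0 + 7.18 = 75.18 Ω
I = V / R_total = 36.0 / 75.18 = 0.4789 A
P_R1 = I² × R1 = (0.4789)² × 68.0 = 15.59 W

15.6 W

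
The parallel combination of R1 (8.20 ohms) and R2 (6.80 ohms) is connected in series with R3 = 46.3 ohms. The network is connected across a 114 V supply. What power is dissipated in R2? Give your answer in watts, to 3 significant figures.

10.6 W

First find R_p for the parallel pair, then treat R_p + R3 as a series loop.
R_p = (8.20×6.80)/(8.20+6.80) = 3.717 Ω
R_total = R_p + 46.3 = 3.717 + 46.3 = 50.02 Ω
I = V / R_total = 114 / 50.02 = 2.279 A
Voltage across the parallel pair: V_p = I × R_p = 2.279 × 3.717 = 8.473 V
R2 sits across V_p; its power is V_p²/R.
P_R2 = (8.473)² / 6.80 = 10.56 W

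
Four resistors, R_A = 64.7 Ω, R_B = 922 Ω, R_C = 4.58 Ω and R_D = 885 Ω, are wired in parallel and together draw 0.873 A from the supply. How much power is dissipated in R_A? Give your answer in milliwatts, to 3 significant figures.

211 mW

The branches share the same voltage, but only the total current is given — find V from the equivalent resistance first.
1/R_eq = 1/64.7 + 1/922 + 1/4.58 + 1/885 ⇒ R_eq = 4.237 Ω
V = I_total × R_eq = 0.8730 × 4.237 = 3.699 V
P_R_A = V² / R_A = (3.699)² / 64.7 = 0.2115 W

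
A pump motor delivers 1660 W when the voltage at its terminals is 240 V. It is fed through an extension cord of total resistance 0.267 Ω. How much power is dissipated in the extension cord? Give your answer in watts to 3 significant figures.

The extension cord and load are in series, so the same current flows in both; the loss is I²R_line.
I = P / V = 1660 / 240 = 6.917 A through the extension cord.
P_line = I² R_line = (6.917)² × 0.267 = 12.77 W

12.8 W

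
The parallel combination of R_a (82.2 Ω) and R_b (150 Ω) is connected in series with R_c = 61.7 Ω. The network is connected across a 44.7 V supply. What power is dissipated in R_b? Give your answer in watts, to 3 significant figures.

2.85 W

First find R_p for the parallel pair, then treat R_p + R_c as a series loop.
R_p = (82.2×150)/(82.2+150) = 53.10 Ω
R_total = R_p + 61.7 = 53.10 + 61.7 = 114.8 Ω
I = V / R_total = 44.7 / 114.8 = 0.3894 A
Voltage across the parallel pair: V_p = I × R_p = 0.3894 × 53.10 = 20.68 V
Use P = V²/R for R_b with V = V_p.
P_R_b = (20.68)² / 150 = 2.850 W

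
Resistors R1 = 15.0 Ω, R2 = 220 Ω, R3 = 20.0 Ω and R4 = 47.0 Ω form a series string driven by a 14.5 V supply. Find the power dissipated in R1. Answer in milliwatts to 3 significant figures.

34.6 mW

Series elements share the same current, so find I first, then use P = I²R.
R_total = 15.0 + 220 + 20.0 + 47.0 = 302.0 Ω
I = V / R_total = 14.5 / 302.0 = 0.04801 A
P_R1 = I² × R1 = (0.04801)² × 15.0 = 0.03458 W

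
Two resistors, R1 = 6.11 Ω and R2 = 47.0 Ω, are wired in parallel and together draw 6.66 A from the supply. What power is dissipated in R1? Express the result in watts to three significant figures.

We need the common branch voltage; get it from I_total × R_eq, then P = V²/R for the branch.
1/R_eq = 1/6.11 + 1/47.0 ⇒ R_eq = 5.407 Ω
V = I_total × R_eq = 6.660 × 5.407 = 36.01 V
P_R1 = V² / R1 = (36.01)² / 6.11 = 212.2 W

212 W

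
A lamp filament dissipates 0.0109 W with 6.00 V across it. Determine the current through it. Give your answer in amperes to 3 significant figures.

0.00182 A

The two known quantities fix the third via I = P / V.
I = 0.0109 / 6.00 = 0.001817 A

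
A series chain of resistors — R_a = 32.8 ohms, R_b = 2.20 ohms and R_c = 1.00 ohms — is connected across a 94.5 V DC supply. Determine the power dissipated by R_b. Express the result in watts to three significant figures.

15.2 W

In a series string the same current flows through every resistor — find that current, then P = I²R for the one we want.
R_total = 32.8 + 2.20 + 1.00 = 36.00 Ω
I = V / R_total = 94.5 / 36.00 = 2.625 A
P_R_b = I² × R_b = (2.625)² × 2.20 = 15.16 W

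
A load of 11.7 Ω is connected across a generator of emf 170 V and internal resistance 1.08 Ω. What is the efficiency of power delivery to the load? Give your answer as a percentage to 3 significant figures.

91.5 %

Efficiency is P_load / P_total. With a series r and R sharing the same I, P = I²R for each, so η = R/(R+r).
η = R / (R + r) = 11.7 / (11.7 + 1.08) = 0.9155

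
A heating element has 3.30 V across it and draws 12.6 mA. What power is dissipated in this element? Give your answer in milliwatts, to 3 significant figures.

41.6 mW

With V and I both given, power follows immediately from P = V I.
P = 3.30 V × 0.01260 A = 0.04158 W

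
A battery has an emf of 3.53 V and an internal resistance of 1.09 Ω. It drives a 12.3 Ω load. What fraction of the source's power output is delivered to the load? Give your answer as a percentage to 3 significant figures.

91.9 %

Efficiency is P_load / P_total. With a series r and R sharing the same I, P = I²R for each, so η = R/(R+r).
η = R / (R + r) = 12.3 / (12.3 + 1.09) = 0.9186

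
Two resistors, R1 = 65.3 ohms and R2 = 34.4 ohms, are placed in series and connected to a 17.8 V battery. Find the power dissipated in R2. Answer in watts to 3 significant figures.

Series elements share the same current, so find I first, then use P = I²R.
R_total = 65.3 + 34.4 = 99.70 Ω
I = V / R_total = 17.8 / 99.70 = 0.1785 A
P_R2 = I² × R2 = (0.1785)² × 34.4 = 1.096 W

1.10 W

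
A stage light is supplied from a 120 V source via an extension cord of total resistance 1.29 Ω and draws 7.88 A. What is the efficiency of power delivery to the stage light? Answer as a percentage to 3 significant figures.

91.5 %

The extension cord carries the full 7.88 A.
P_line = I² R_line = (7.880)² × 1.29 = 80.10 W
P_source = V I = 120 × 7.880 = 945.6 W; P_load = 865.5 W
η = P_load / P_source = 865.5 / 945.6 = 0.9153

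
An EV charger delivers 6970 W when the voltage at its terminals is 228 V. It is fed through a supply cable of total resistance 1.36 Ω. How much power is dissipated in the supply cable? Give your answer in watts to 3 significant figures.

The supply cable is a series resistance carrying the load current; its dissipation is I²R_line.
I = P / V = 6970 / 228 = 30.57 A through the supply cable.
P_line = I² R_line = (30.57)² × 1.36 = 1271 W

1270 W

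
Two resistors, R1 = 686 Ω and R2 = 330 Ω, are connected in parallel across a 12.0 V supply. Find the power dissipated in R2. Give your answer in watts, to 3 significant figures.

R2 sits directly across the source, so P = V²/R with V = 12.0 V.
P_R2 = V² / R2 = (12.0)² / 330 Ω = 0.4364 W

0.436 W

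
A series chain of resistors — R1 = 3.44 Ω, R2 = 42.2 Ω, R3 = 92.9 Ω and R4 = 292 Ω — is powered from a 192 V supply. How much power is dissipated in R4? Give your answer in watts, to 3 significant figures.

Every series element carries the same I. Get I from the total resistance, then P = I² × R4.
R_total = 3.44 + 42.2 + 92.9 + 292 = 430.5 Ω
I = V / R_total = 192 / 430.5 = 0.4460 A
P_R4 = I² × R4 = (0.4460)² × 292 = 58.07 W

58.1 W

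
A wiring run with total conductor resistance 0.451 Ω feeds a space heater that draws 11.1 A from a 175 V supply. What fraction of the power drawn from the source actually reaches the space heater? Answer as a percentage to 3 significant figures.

97.1 %

The wiring run carries the full 11.1 A.
P_line = I² R_line = (11.10)² × 0.451 = 55.57 W
P_source = V I = 175 × 11.10 = 1942 W; P_load = 1887 W
η = P_load / P_source = 1887 / 1942 = 0.9714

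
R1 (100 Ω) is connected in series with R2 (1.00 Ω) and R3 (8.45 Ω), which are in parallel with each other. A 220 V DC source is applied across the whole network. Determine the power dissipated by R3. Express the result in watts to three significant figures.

Replace R2 and R3 with their parallel equivalent so the circuit becomes R1 in series with R_p.
R_p = (1.00×8.45)/(1.00+8.45) = 0.8942 Ω
R_total = 100 + 0.8942 = 100.9 Ω
I = V / R_total = 220 / 100.9 = 2.181 A
Voltage across the parallel pair: V_p = I × R_p = 2.181 × 0.8942 = 1.950 V
R3 sees V_p directly, so P = V_p² / R3.
P_R3 = (1.950)² / 8.45 = 0.4499 W

0.450 W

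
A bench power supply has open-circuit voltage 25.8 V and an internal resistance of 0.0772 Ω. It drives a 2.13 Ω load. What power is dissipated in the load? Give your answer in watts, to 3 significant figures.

Find the circuit current first, then P = I²R for the load (series elements share I).
I = ε / (r + R) = 25.8 / (0.0772 + 2.13) = 11.69 A
P_load = I² R = (11.69)² × 2.13 = 291.0 W

291 W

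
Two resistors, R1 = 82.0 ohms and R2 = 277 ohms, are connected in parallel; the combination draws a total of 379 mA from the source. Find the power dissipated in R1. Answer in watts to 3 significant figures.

7.01 W

Only the total current is stated, so first find the parallel equivalent to get the voltage across the combination.
1/R_eq = 1/82.0 + 1/277 ⇒ R_eq = 63.27 Ω
V = I_total × R_eq = 0.3790 × 63.27 = 23.98 V
P_R1 = V² / R1 = (23.98)² / 82.0 = 7.012 W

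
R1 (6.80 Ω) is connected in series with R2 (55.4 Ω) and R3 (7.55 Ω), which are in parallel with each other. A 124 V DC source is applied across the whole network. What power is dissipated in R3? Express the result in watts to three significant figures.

497 W

Reduce the parallel pair to R_p first; the network is then a simple series string.
R_p = (55.4×7.55)/(55.4+7.55) = 6.644 Ω
R_total = 6.80 + 6.644 = 13.44 Ω
I = V / R_total = 124 / 13.44 = 9.223 A
Voltage across the parallel pair: V_p = I × R_p = 9.223 × 6.644 = 61.28 V
R3 sees V_p directly, so P = V_p² / R3.
P_R3 = (61.28)² / 7.55 = 497.4 W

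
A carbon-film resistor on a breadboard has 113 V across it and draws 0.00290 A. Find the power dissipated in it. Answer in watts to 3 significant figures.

0.328 W

With V and I both given, power follows immediately from P = V I.
P = 113 V × 0.002900 A = 0.3277 W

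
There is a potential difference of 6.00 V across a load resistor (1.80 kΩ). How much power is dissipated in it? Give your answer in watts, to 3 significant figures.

0.0200 W

With V across and R both known, P = V²/R gives the dissipation directly.
P = (6.00 V)² / 1800 Ω = 0.02000 W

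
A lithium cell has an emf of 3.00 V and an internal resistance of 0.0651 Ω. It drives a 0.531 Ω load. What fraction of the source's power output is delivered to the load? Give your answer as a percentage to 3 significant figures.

89.1 %

Both r and R carry the same current, so the power split is just the resistance split: η = R/(R+r).
η = R / (R + r) = 0.531 / (0.531 + 0.0651) = 0.8908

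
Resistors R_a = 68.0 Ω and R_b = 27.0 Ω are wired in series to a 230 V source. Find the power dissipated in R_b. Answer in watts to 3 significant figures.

In a series string the same current flows through every resistor — find that current, then P = I²R for the one we want.
R_total = 68.0 + 27.0 = 95.00 Ω
I = V / R_total = 230 / 95.00 = 2.421 A
P_R_b = I² × R_b = (2.421)² × 27.0 = 158.3 W

158 W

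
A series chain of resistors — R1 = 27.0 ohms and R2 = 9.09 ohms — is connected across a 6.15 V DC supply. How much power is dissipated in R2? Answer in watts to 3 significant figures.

0.264 W

Every series element carries the same I. Get I from the total resistance, then P = I² × R2.
R_total = 27.0 + 9.09 = 36.09 Ω
I = V / R_total = 6.15 / 36.09 = 0.1704 A
P_R2 = I² × R2 = (0.1704)² × 9.09 = 0.2640 W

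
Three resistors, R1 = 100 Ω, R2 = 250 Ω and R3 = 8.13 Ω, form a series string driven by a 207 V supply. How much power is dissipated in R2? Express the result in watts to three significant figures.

83.5 W

Series elements share the same current, so find I first, then use P = I²R.
R_total = 100 + 250 + 8.13 = 358.1 Ω
I = V / R_total = 207 / 358.1 = 0.5780 A
P_R2 = I² × R2 = (0.5780)² × 250 = 83.52 W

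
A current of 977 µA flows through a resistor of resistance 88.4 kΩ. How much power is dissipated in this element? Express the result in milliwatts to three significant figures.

Current and resistance are given, so P = I²R is the direct form.
P = (0.0009770 A)² × 88400 Ω = 0.08438 W

84.4 mW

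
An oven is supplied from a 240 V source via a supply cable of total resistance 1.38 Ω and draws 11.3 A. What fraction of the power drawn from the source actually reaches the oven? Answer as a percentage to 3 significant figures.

93.5 %

The supply cable carries the full 11.3 A.
P_line = I² R_line = (11.30)² × 1.38 = 176.2 W
P_source = V I = 240 × 11.30 = 2712 W; P_load = 2536 W
η = P_load / P_source = 2536 / 2712 = 0.9350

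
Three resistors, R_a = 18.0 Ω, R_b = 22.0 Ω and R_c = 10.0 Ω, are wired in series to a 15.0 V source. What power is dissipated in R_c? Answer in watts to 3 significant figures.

Series elements share the same current, so find I first, then use P = I²R.
R_total = 18.0 + 22.0 + 10.0 = 50.00 Ω
I = V / R_total = 15.0 / 50.00 = 0.3000 A
P_R_c = I² × R_c = (0.3000)² × 10.0 = 0.9000 W

0.900 W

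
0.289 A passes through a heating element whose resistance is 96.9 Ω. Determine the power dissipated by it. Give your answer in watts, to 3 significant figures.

8.09 W

Knowing I and R, the power is just I²R — no need to find V first.
P = (0.2890 A)² × 96.9 Ω = 8.093 W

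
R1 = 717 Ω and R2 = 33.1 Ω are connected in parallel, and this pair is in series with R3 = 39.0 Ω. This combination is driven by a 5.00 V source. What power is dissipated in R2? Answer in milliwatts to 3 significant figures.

Reduce the parallel combination to a single R_p; the circuit then becomes R_p in series with the remaining resistor.
R_p = (717×33.1)/(717+33.1) = 31.64 Ω
R_total = R_p + 39.0 = 31.64 + 39.0 = 70.64 Ω
I = V / R_total = 5.00 / 70.64 = 0.07078 A
Voltage across the parallel pair: V_p = I × R_p = 0.07078 × 31.64 = 2.240 V
R2 sits across V_p; its power is V_p²/R.
P_R2 = (2.240)² / 33.1 = 0.1515 W

152 mW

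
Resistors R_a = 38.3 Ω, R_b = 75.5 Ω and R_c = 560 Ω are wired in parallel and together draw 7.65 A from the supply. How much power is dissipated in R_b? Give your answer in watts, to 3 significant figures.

We need the common branch voltage; get it from I_total × R_eq, then P = V²/R for the branch.
1/R_eq = 1/38.3 + 1/75.5 + 1/560 ⇒ R_eq = 24.31 Ω
V = I_total × R_eq = 7.650 × 24.31 = 185.9 V
P_R_b = V² / R_b = (185.9)² / 75.5 = 458.0 W

458 W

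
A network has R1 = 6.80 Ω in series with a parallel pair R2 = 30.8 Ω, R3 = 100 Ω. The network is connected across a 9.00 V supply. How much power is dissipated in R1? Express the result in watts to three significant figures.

0.598 W

First combine the parallel branches into one equivalent R_p, then R1 + R_p is a series pair.
R_p = (30.8×100)/(30.8+100) = 23.55 Ω
R_total = 6.80 + 23.55 = 30.35 Ω
I = V / R_total = 9.00 / 30.35 = 0.2966 A
R1 carries the full series current, so P = I²R.
P_R1 = (0.2966)² × 6.80 = 0.5981 W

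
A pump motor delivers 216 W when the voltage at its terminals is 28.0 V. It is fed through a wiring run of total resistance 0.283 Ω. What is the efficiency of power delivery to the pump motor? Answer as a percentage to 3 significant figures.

I = P / V = 216 / 28.0 = 7.714 A through the wiring run.
P_line = I² R_line = (7.714)² × 0.283 = 16.84 W
P_source = P_load + P_line = 216.0 + 16.84 = 232.8 W
η = P_load / P_source = 216.0 / 232.8 = 0.9277

92.8 %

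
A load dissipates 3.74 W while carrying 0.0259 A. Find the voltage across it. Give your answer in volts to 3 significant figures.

The two known quantities fix the third via V = P / I.
V = 3.74 / 0.02590 = 144.4 V

144 V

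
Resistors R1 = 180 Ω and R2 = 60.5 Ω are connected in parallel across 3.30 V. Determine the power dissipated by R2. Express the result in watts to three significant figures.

0.180 W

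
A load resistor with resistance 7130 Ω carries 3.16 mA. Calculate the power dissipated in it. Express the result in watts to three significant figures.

0.0712 W

The current through and the resistance of the element are both given; use P = I²R.
P = (0.003160 A)² × 7130 Ω = 0.07120 W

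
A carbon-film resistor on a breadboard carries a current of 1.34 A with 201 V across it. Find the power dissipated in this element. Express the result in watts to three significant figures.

Both the voltage across and the current through the element are known, so P = V I applies directly.
P = 201 V × 1.340 A = 269.3 W

269 W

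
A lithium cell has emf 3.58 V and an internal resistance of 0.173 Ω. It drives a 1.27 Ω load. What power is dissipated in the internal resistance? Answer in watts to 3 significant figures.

1.06 W

Internal loss is I²r, with I set by the total series resistance r+R.
I = ε / (r + R) = 3.58 / (0.173 + 1.27) = 2.481 A
P_int = I² r = (2.481)² × 0.173 = 1.065 W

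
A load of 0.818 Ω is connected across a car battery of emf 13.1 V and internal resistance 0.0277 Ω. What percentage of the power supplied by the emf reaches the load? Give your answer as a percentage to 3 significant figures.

96.7 %

Both r and R carry the same current, so the power split is just the resistance split: η = R/(R+r).
η = R / (R + r) = 0.818 / (0.818 + 0.0277) = 0.9672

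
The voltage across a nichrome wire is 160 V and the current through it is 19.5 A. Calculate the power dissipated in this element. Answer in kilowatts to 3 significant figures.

Both the voltage across and the current through the element are known, so P = V I applies directly.
P = 160 V × 19.50 A = 3120 W

3.12 kW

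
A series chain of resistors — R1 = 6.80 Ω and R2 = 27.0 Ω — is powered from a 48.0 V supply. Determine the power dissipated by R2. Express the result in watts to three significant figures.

54.5 W

In a series string the same current flows through every resistor — find that current, then P = I²R for the one we want.
R_total = 6.80 + 27.0 = 33.80 Ω
I = V / R_total = 48.0 / 33.80 = 1.420 A
P_R2 = I² × R2 = (1.420)² × 27.0 = 54.45 W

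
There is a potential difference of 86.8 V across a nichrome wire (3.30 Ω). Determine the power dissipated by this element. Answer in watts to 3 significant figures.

2280 W

Voltage and resistance are given, so P = V²/R is the one-step route.
P = (86.8 V)² / 3.30 Ω = 2283 W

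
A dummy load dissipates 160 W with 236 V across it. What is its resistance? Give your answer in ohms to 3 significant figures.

348 Ω

Rearranging the power relation for the two known quantities gives R = V² / P.
R = (236)² / 160 = 348.1 Ω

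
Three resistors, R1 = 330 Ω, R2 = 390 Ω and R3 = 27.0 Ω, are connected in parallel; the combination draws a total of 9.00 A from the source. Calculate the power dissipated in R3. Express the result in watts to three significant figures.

We need the common branch voltage; get it from I_total × R_eq, then P = V²/R for the branch.
1/R_eq = 1/330 + 1/390 + 1/27.0 ⇒ R_eq = 23.46 Ω
V = I_total × R_eq = 9.000 × 23.46 = 211.1 V
P_R3 = V² / R3 = (211.1)² / 27.0 = 1651 W

1650 W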